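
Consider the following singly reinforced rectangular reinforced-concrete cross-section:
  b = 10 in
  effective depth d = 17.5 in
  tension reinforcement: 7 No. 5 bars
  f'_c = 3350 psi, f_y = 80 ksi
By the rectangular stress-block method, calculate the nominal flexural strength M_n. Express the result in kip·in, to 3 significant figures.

A_s = 7 × 0.31 = 2.17 in².
T = A_s f_y = 2.17 × 80 = 173.6 kips.
a = T/(0.85 f'_c b) = 173.6/(0.85 × 3.35 × 10) = 6.097 in.
M_n = T(d − a/2) = 173.6 × (17.5 − 3.0485) = 2508.8 kip·in.

M_n ≈ 2510 kip·in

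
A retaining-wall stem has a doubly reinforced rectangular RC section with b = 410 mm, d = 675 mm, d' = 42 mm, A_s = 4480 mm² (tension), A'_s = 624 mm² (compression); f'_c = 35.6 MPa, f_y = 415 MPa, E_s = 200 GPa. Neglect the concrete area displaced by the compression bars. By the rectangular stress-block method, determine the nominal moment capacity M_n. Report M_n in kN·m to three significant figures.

M_n ≈ 1140 kN·m

Assume both tension and compression steel yield.
Net tension couple steel: A_s − A'_s = 3856 mm².
a = (A_s − A'_s) f_y / (0.85 f'_c b) = 1600240/(0.85 × 35.6 × 410) = 128.98 mm.
c = a/β₁ = 128.98/0.796 = 162.04 mm; ε'_s = 0.003(c − d')/c = 0.0022 ≥ f_y/E_s = 0.0021, so compression steel does yield.
M_n = (A_s − A'_s) f_y (d − a/2) + A'_s f_y (d − d') = [1600240 × (675 − 64.49) + 258960 × (675 − 42)] × 10⁻⁶ = 976.96 + 163.92 = 1140.88 kN·m.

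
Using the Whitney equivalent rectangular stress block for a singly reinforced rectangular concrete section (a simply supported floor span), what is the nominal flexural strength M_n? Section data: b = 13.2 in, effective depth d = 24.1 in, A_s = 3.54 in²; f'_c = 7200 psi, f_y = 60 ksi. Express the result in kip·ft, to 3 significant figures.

M_n ≈ 403 kip·ft

T = A_s f_y = 3.54 × 60 = 212.4 kips.
a = T/(0.85 f'_c b) = 212.4/(0.85 × 7.2 × 13.2) = 2.629 in.
M_n = T(d − a/2) = 212.4 × (24.1 − 1.3145) = 4839.6 kip·in = 4839.6/12 = 403.30 kip·ft.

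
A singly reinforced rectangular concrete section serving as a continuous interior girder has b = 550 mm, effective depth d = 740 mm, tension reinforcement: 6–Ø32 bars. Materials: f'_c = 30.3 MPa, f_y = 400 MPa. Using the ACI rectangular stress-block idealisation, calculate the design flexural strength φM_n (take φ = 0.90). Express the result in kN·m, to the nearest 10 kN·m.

A_s = 6 × 804 = 4824 mm².
T = A_s f_y = 4824 × 400 = 1929600 N = 1929.6 kN.
From C = T: a = T/(0.85 f'_c b) = 1929600/(0.85 × 30.3 × 550) = 136.22 mm.
M_n = T(d − a/2) = 1929.6 kN × (740 − 68.11) mm = 1296.48 kN·m.
φM_n = 0.90 × 1296.48 = 1166.83 kN·m.

φM_n ≈ 1170 kN·m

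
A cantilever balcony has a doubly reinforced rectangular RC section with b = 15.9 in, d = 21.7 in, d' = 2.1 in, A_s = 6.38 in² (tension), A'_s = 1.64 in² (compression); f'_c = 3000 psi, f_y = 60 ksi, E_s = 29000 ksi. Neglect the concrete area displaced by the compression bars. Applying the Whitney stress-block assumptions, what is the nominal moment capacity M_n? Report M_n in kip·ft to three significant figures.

M_n ≈ 592 kip·ft

Assume both steels yield.
a = (A_s − A'_s) f_y/(0.85 f'_c b) = (6.38 − 1.64) × 60/(0.85 × 3 × 15.9) = 7.014 in.
c = a/β₁ = 7.014/0.85 = 8.252 in; ε'_s = 0.003(c − d')/c = 0.0022 ≥ ε_y = 0.0021, so the compression steel yields.
M_n = (A_s − A'_s) f_y (d − a/2) + A'_s f_y (d − d') = 284.4 × (21.7 − 3.507) + 98.4 × (21.7 − 2.1) = 5174.1 + 1928.6 = 7102.7 kip·in = 7102.7/12 = 591.89 kip·ft.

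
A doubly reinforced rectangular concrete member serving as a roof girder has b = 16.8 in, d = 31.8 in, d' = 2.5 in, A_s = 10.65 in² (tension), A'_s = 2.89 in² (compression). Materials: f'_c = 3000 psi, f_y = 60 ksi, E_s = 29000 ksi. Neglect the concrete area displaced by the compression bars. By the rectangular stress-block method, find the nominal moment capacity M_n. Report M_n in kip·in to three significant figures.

M_n ≈ 17400 kip·in

Assume both steels yield.
a = (A_s − A'_s) f_y/(0.85 f'_c b) = (10.65 − 2.89) × 60/(0.85 × 3 × 16.8) = 10.868 in.
c = a/β₁ = 10.868/0.85 = 12.786 in; ε'_s = 0.003(c − d')/c = 0.0024 ≥ ε_y = 0.0021, so the compression steel yields.
M_n = (A_s − A'_s) f_y (d − a/2) + A'_s f_y (d − d') = 465.6 × (31.8 − 5.434) + 173.4 × (31.8 − 2.5) = 12276.0 + 5080.6 = 17356.6 kip·in.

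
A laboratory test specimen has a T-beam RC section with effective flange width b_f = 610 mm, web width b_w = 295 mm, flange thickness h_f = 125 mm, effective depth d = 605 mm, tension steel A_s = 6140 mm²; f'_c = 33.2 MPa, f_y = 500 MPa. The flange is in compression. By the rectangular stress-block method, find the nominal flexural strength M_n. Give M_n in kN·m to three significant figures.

M_n ≈ 1560 kN·m

Tension: T = A_s f_y = 6140 × 500 = 3070000 N.
Try a within the flange: a = T/(0.85 f'_c b_f) = 3070000/(0.85 × 33.2 × 610) = 178.34 mm.
a = 178.34 > h_f = 125 mm: the block extends into the web. Split into flange-overhang and web parts.
C_f = 0.85 f'_c (b_f − b_w) h_f = 0.85 × 33.2 × (610 − 295) × 125 = 1111163 N.
Remaining web compression depth: a_w = (T − C_f)/(0.85 f'_c b_w) = (3070000 − 1111163)/(0.85 × 33.2 × 295) = 235.30 mm.
M_n = C_f(d − h_f/2) + (T − C_f)(d − a_w/2) = 1111163 × (605 − 62.5) + 1958837 × (605 − 117.65) = 602.81 + 954.64 = 1557.45 × 10⁶ N·mm.
M_n = 1557.45 kN·m.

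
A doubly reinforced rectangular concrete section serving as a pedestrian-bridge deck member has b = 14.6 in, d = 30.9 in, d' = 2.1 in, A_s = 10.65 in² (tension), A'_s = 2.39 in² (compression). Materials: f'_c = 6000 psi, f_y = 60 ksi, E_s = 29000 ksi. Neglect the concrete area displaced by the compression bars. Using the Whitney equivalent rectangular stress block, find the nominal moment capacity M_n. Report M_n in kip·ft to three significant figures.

M_n ≈ 1480 kip·ft

Assume both steels yield.
a = (A_s − A'_s) f_y/(0.85 f'_c b) = (10.65 − 2.39) × 60/(0.85 × 6 × 14.6) = 6.656 in.
c = a/β₁ = 6.656/0.75 = 8.875 in; ε'_s = 0.003(c − d')/c = 0.0023 ≥ ε_y = 0.0021, so the compression steel yields.
M_n = (A_s − A'_s) f_y (d − a/2) + A'_s f_y (d − d') = 495.6 × (30.9 − 3.328) + 143.4 × (30.9 − 2.1) = 13664.7 + 4129.9 = 17794.6 kip·in = 17794.6/12 = 1482.88 kip·ft.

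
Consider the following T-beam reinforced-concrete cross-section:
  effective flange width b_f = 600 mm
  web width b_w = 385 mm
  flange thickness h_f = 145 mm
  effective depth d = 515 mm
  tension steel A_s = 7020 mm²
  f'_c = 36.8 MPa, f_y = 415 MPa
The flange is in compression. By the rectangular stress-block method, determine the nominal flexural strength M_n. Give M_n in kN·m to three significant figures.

Tension: T = A_s f_y = 7020 × 415 = 2913300 N.
Try a within the flange: a = T/(0.85 f'_c b_f) = 2913300/(0.85 × 36.8 × 600) = 155.23 mm.
a = 155.23 > h_f = 145 mm: the block extends into the web. Split into flange-overhang and web parts.
C_f = 0.85 f'_c (b_f − b_w) h_f = 0.85 × 36.8 × (600 − 385) × 145 = 975154 N.
Remaining web compression depth: a_w = (T − C_f)/(0.85 f'_c b_w) = (2913300 − 975154)/(0.85 × 36.8 × 385) = 160.94 mm.
M_n = C_f(d − h_f/2) + (T − C_f)(d − a_w/2) = 975154 × (515 − 72.5) + 1938146 × (515 − 80.47) = 431.51 + 842.18 = 1273.69 × 10⁶ N·mm.
M_n = 1273.69 kN·m.

M_n ≈ 1270 kN·m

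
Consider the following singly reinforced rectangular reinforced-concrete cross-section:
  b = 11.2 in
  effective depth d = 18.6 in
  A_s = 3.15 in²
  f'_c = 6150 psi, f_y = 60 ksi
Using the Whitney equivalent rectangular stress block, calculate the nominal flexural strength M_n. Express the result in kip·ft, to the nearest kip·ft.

T = A_s f_y = 3.15 × 60 = 189 kips.
a = T/(0.85 f'_c b) = 189/(0.85 × 6.15 × 11.2) = 3.228 in.
M_n = T(d − a/2) = 189 × (18.6 − 1.614) = 3210.4 kip·in = 3210.4/12 = 267.53 kip·ft.

M_n ≈ 268 kip·ft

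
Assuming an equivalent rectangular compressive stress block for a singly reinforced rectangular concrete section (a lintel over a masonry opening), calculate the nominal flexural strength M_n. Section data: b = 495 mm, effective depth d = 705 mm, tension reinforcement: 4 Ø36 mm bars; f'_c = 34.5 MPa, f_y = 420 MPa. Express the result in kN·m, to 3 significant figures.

A_s = 4 × 1018 = 4072 mm².
T = A_s f_y = 4072 × 420 = 1710240 N = 1710.24 kN.
From C = T: a = T/(0.85 f'_c b) = 1710240/(0.85 × 34.5 × 495) = 117.82 mm.
M_n = T(d − a/2) = 1710.24 kN × (705 − 58.91) mm = 1104.97 kN·m.

M_n ≈ 1100 kN·m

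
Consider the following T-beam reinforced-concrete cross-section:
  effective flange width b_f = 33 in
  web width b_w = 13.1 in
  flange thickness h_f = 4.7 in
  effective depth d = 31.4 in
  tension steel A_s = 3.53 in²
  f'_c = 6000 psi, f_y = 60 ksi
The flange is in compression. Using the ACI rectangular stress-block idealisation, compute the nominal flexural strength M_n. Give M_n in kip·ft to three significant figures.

M_n ≈ 543 kip·ft

Tension: T = A_s f_y = 3.53 × 60 = 211.8 kips.
Try a within the flange: a = T/(0.85 f'_c b_f) = 211.8/(0.85 × 6 × 33) = 1.258 in.
Since a = 1.258 ≤ h_f = 4.7 in, the stress block lies entirely in the flange; analyse as a rectangular beam of width b_f.
M_n = T(d − a/2) = 211.8 × (31.4 − 0.629) = 6517.3 kip·in.
M_n = 6517.3/12 = 543.11 kip·ft.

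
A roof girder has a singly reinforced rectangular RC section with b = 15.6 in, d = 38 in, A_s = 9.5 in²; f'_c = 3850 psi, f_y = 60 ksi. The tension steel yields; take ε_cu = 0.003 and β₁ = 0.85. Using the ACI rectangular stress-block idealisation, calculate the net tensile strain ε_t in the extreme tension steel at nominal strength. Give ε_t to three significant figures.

a = A_s f_y/(0.85 f'_c b) = 11.165 in.
β₁ = 0.85, so c = a/β₁ = 11.165/0.85 = 13.135 in.
From the linear strain diagram with ε_cu = 0.003: ε_t = 0.003 (d − c)/c = 0.003 × (38 − 13.135)/13.135 = 0.00568.
Since ε_t ≥ 0.005, the section is tension-controlled.

ε_t ≈ 0.00568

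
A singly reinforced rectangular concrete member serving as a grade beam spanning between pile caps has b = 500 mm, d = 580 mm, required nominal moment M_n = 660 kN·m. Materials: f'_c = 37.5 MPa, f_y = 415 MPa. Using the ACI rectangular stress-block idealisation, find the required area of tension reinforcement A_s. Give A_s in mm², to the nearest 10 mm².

A_s ≈ 2940 mm²

With M_n = 0.85 f'_c a b (d − a/2), solve the quadratic for a:
a = d − √(d² − 2M_n/(0.85 f'_c b)) = 580 − √(580² − 2 × 660×10⁶/(0.85 × 37.5 × 500)) = 76.44 mm.
A_s = 0.85 f'_c a b / f_y = 0.85 × 37.5 × 76.44 × 500 / 415 = 2935.6 mm².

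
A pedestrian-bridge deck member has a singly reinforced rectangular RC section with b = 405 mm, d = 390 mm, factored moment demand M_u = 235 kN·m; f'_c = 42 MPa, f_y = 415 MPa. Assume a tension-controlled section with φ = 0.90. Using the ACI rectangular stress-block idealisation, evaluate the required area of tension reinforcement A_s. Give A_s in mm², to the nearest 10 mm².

A_s ≈ 1720 mm²

M_n = M_u/φ = 235/0.90 = 261.111 kN·m.
With M_n = 0.85 f'_c a b (d − a/2), solve the quadratic for a:
a = d − √(d² − 2M_n/(0.85 f'_c b)) = 390 − √(390² − 2 × 261.111×10⁶/(0.85 × 42 × 405)) = 49.44 mm.
A_s = 0.85 f'_c a b / f_y = 0.85 × 42 × 49.44 × 405 / 415 = 1722.5 mm².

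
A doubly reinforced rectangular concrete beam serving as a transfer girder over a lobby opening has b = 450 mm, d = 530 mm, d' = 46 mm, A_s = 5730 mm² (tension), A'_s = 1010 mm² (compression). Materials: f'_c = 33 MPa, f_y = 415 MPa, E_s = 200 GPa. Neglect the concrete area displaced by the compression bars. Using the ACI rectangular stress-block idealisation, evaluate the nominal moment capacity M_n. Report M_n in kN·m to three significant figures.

Assume both tension and compression steel yield.
Net tension couple steel: A_s − A'_s = 4720 mm².
a = (A_s − A'_s) f_y / (0.85 f'_c b) = 1958800/(0.85 × 33 × 450) = 155.18 mm.
c = a/β₁ = 155.18/0.814 = 190.64 mm; ε'_s = 0.003(c − d')/c = 0.0023 ≥ f_y/E_s = 0.0021, so compression steel does yield.
M_n = (A_s − A'_s) f_y (d − a/2) + A'_s f_y (d − d') = [1958800 × (530 − 77.59) + 419150 × (530 − 46)] × 10⁻⁶ = 886.18 + 202.87 = 1089.05 kN·m.

M_n ≈ 1090 kN·m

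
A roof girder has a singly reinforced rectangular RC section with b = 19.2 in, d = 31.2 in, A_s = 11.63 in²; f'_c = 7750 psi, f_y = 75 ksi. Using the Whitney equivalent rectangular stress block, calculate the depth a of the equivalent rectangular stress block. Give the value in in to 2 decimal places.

a ≈ 6.90 in

T = A_s f_y = 11.63 × 75 = 872.25 kips.
a = T/(0.85 f'_c b) = 872.25/(0.85 × 7.75 × 19.2) = 6.90 in.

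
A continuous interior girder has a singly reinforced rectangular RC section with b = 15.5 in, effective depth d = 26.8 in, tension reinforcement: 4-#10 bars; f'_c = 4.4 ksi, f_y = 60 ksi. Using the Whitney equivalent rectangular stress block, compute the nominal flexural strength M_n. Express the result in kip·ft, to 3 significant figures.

A_s = 4 × 1.27 = 5.08 in².
T = A_s f_y = 5.08 × 60 = 304.8 kips.
a = T/(0.85 f'_c b) = 304.8/(0.85 × 4.4 × 15.5) = 5.258 in.
M_n = T(d − a/2) = 304.8 × (26.8 − 2.629) = 7367.3 kip·in = 7367.3/12 = 613.94 kip·ft.

M_n ≈ 614 kip·ft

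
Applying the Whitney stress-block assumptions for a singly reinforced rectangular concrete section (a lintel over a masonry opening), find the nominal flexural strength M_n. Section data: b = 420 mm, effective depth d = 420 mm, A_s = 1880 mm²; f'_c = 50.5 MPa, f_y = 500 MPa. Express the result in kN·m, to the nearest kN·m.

M_n ≈ 370 kN·m

T = A_s f_y = 1880 × 500 = 940000 N = 940 kN.
From C = T: a = T/(0.85 f'_c b) = 940000/(0.85 × 50.5 × 420) = 52.14 mm.
M_n = T(d − a/2) = 940 kN × (420 − 26.07) mm = 370.29 kN·m.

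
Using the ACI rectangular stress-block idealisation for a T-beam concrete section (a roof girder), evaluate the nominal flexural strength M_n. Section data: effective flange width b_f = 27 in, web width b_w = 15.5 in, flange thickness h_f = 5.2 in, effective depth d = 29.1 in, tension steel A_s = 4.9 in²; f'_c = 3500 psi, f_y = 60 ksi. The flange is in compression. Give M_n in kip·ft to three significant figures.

M_n ≈ 668 kip·ft

Tension: T = A_s f_y = 4.9 × 60 = 294 kips.
Try a within the flange: a = T/(0.85 f'_c b_f) = 294/(0.85 × 3.5 × 27) = 3.660 in.
Since a = 3.660 ≤ h_f = 5.2 in, the stress block lies entirely in the flange; analyse as a rectangular beam of width b_f.
M_n = T(d − a/2) = 294 × (29.1 − 1.83) = 8017.4 kip·in.
M_n = 8017.4/12 = 668.12 kip·ft.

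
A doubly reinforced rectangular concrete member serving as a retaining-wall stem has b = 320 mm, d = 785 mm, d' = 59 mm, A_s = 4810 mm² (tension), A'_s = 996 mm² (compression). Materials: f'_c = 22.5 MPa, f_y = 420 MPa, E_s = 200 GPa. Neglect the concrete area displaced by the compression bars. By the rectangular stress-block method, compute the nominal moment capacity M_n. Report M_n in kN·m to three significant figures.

Assume both tension and compression steel yield.
Net tension couple steel: A_s − A'_s = 3814 mm².
a = (A_s − A'_s) f_y / (0.85 f'_c b) = 1601880/(0.85 × 22.5 × 320) = 261.75 mm.
c = a/β₁ = 261.75/0.85 = 307.94 mm; ε'_s = 0.003(c − d')/c = 0.0024 ≥ f_y/E_s = 0.0021, so compression steel does yield.
M_n = (A_s − A'_s) f_y (d − a/2) + A'_s f_y (d − d') = [1601880 × (785 − 130.875) + 418320 × (785 − 59)] × 10⁻⁶ = 1047.83 + 303.70 = 1351.53 kN·m.

M_n ≈ 1350 kN·m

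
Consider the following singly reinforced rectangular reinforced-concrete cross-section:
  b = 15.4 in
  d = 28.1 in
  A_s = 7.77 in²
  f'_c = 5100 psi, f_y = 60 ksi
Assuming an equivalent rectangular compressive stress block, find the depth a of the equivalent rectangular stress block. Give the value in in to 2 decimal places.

T = A_s f_y = 7.77 × 60 = 466.2 kips.
a = T/(0.85 f'_c b) = 466.2/(0.85 × 5.1 × 15.4) = 6.98 in.

a ≈ 6.98 in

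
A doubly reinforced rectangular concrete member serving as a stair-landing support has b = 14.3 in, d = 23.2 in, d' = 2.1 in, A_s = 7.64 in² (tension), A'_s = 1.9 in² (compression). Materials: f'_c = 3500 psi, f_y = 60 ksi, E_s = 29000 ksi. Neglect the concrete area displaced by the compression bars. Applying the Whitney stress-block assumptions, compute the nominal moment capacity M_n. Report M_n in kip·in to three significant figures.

Assume both steels yield.
a = (A_s − A'_s) f_y/(0.85 f'_c b) = (7.64 − 1.9) × 60/(0.85 × 3.5 × 14.3) = 8.095 in.
c = a/β₁ = 8.095/0.85 = 9.524 in; ε'_s = 0.003(c − d')/c = 0.0023 ≥ ε_y = 0.0021, so the compression steel yields.
M_n = (A_s − A'_s) f_y (d − a/2) + A'_s f_y (d − d') = 344.4 × (23.2 − 4.0475) + 114 × (23.2 − 2.1) = 6596.1 + 2405.4 = 9001.5 kip·in.

M_n ≈ 9000 kip·in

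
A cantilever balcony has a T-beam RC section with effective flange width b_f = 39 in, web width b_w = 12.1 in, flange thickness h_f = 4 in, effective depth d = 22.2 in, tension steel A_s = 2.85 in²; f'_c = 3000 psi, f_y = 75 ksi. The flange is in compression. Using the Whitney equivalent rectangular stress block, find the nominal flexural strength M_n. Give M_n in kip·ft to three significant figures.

M_n ≈ 376 kip·ft

Tension: T = A_s f_y = 2.85 × 75 = 213.75 kips.
Try a within the flange: a = T/(0.85 f'_c b_f) = 213.75/(0.85 × 3 × 39) = 2.149 in.
Since a = 2.149 ≤ h_f = 4 in, the stress block lies entirely in the flange; analyse as a rectangular beam of width b_f.
M_n = T(d − a/2) = 213.75 × (22.2 − 1.0745) = 4515.6 kip·in.
M_n = 4515.6/12 = 376.30 kip·ft.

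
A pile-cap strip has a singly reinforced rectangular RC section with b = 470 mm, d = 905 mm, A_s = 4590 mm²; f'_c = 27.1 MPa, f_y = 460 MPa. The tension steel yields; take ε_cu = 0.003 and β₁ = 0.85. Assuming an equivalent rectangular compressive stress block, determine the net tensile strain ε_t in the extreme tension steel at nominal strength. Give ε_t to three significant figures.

a = A_s f_y/(0.85 f'_c b) = 195.02 mm.
β₁ = 0.85, so c = a/β₁ = 195.02/0.85 = 229.44 mm.
From the linear strain diagram with ε_cu = 0.003: ε_t = 0.003 (d − c)/c = 0.003 × (905 − 229.44)/229.44 = 0.00883.
Since ε_t ≥ 0.005, the section is tension-controlled.

ε_t ≈ 0.00883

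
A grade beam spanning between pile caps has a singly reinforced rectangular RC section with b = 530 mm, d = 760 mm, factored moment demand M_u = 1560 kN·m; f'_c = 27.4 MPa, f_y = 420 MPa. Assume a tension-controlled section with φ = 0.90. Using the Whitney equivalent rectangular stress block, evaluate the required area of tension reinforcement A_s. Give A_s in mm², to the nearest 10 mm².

A_s ≈ 6330 mm²

M_n = M_u/φ = 1560/0.90 = 1733.33 kN·m.
With M_n = 0.85 f'_c a b (d − a/2), solve the quadratic for a:
a = d − √(d² − 2M_n/(0.85 f'_c b)) = 760 − √(760² − 2 × 1733.33×10⁶/(0.85 × 27.4 × 530)) = 215.25 mm.
A_s = 0.85 f'_c a b / f_y = 0.85 × 27.4 × 215.25 × 530 / 420 = 6326.1 mm².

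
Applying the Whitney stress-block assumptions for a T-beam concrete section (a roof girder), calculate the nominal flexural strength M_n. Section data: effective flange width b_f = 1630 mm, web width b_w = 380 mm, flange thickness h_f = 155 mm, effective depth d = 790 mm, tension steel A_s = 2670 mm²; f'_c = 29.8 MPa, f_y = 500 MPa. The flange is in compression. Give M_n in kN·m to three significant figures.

M_n ≈ 1030 kN·m

Tension: T = A_s f_y = 2670 × 500 = 1335000 N.
Try a within the flange: a = T/(0.85 f'_c b_f) = 1335000/(0.85 × 29.8 × 1630) = 32.33 mm.
Since a = 32.33 ≤ h_f = 155 mm, the stress block lies entirely in the flange; analyse as a rectangular beam of width b_f.
M_n = T(d − a/2) = 1335000 × (790 − 16.165) = 1033.07 × 10⁶ N·mm.
M_n = 1033.07 kN·m.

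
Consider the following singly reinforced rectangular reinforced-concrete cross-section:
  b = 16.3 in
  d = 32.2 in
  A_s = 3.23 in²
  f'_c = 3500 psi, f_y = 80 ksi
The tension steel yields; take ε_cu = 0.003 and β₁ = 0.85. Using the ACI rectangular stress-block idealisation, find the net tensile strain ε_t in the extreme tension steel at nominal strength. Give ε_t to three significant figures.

a = A_s f_y/(0.85 f'_c b) = 5.329 in.
β₁ = 0.85, so c = a/β₁ = 5.329/0.85 = 6.269 in.
From the linear strain diagram with ε_cu = 0.003: ε_t = 0.003 (d − c)/c = 0.003 × (32.2 − 6.269)/6.269 = 0.0124.
Since ε_t ≥ 0.005, the section is tension-controlled.

ε_t ≈ 0.0124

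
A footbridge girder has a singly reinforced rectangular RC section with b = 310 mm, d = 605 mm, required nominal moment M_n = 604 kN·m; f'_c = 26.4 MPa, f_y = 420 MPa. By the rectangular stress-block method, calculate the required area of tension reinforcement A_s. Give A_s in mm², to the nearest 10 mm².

A_s ≈ 2760 mm²

With M_n = 0.85 f'_c a b (d − a/2), solve the quadratic for a:
a = d − √(d² − 2M_n/(0.85 f'_c b)) = 605 − √(605² − 2 × 604×10⁶/(0.85 × 26.4 × 310)) = 166.40 mm.
A_s = 0.85 f'_c a b / f_y = 0.85 × 26.4 × 166.40 × 310 / 420 = 2756.1 mm².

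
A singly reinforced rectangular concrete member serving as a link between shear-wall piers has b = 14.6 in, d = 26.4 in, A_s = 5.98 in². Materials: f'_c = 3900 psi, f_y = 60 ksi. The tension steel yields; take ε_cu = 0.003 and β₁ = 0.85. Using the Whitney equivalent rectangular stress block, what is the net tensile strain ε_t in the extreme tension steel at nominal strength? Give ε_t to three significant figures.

ε_t ≈ 0.00608

a = A_s f_y/(0.85 f'_c b) = 7.413 in.
β₁ = 0.85, so c = a/β₁ = 7.413/0.85 = 8.721 in.
From the linear strain diagram with ε_cu = 0.003: ε_t = 0.003 (d − c)/c = 0.003 × (26.4 − 8.721)/8.721 = 0.00608.
Since ε_t ≥ 0.005, the section is tension-controlled.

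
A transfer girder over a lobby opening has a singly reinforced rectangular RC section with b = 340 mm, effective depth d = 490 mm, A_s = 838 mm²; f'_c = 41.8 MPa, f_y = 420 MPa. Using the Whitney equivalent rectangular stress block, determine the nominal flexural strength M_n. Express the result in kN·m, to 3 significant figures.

M_n ≈ 167 kN·m

T = A_s f_y = 838 × 420 = 351960 N = 351.96 kN.
From C = T: a = T/(0.85 f'_c b) = 351960/(0.85 × 41.8 × 340) = 29.14 mm.
M_n = T(d − a/2) = 351.96 kN × (490 − 14.57) mm = 167.33 kN·m.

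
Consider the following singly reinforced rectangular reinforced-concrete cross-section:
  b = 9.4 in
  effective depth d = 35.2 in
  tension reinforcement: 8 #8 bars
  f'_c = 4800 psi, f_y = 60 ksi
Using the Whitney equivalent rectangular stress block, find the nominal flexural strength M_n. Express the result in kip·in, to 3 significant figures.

A_s = 8 × 0.79 = 6.32 in².
T = A_s f_y = 6.32 × 60 = 379.2 kips.
a = T/(0.85 f'_c b) = 379.2/(0.85 × 4.8 × 9.4) = 9.887 in.
M_n = T(d − a/2) = 379.2 × (35.2 − 4.9435) = 11473.3 kip·in.

M_n ≈ 11500 kip·in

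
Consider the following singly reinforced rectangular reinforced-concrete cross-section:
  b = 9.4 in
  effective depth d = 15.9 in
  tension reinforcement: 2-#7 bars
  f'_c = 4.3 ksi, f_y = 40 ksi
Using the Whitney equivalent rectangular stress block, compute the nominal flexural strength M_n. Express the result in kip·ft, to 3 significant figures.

M_n ≈ 60.8 kip·ft

A_s = 2 × 0.6 = 1.2 in².
T = A_s f_y = 1.2 × 40 = 48 kips.
a = T/(0.85 f'_c b) = 48/(0.85 × 4.3 × 9.4) = 1.397 in.
M_n = T(d − a/2) = 48 × (15.9 − 0.6985) = 729.7 kip·in = 729.7/12 = 60.81 kip·ft.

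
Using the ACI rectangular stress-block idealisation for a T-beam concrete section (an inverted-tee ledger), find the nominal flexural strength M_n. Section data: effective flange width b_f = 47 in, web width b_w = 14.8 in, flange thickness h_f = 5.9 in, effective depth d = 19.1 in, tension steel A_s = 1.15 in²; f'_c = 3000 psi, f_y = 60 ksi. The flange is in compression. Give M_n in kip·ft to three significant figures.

Tension: T = A_s f_y = 1.15 × 60 = 69 kips.
Try a within the flange: a = T/(0.85 f'_c b_f) = 69/(0.85 × 3 × 47) = 0.576 in.
Since a = 0.576 ≤ h_f = 5.9 in, the stress block lies entirely in the flange; analyse as a rectangular beam of width b_f.
M_n = T(d − a/2) = 69 × (19.1 − 0.288) = 1298.0 kip·in.
M_n = 1298.0/12 = 108.17 kip·ft.

M_n ≈ 108 kip·ft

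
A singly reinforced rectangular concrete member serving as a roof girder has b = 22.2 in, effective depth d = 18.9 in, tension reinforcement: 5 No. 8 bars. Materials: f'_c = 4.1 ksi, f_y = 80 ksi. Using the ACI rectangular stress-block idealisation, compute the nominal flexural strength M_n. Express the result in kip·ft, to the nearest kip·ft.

A_s = 5 × 0.79 = 3.95 in².
T = A_s f_y = 3.95 × 80 = 316 kips.
a = T/(0.85 f'_c b) = 316/(0.85 × 4.1 × 22.2) = 4.084 in.
M_n = T(d − a/2) = 316 × (18.9 − 2.042) = 5327.1 kip·in = 5327.1/12 = 443.93 kip·ft.

M_n ≈ 444 kip·ft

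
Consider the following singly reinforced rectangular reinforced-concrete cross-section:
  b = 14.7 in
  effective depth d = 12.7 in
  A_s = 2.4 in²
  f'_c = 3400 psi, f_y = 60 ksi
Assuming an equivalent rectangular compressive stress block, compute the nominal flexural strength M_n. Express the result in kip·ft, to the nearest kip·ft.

M_n ≈ 132 kip·ft

T = A_s f_y = 2.4 × 60 = 144 kips.
a = T/(0.85 f'_c b) = 144/(0.85 × 3.4 × 14.7) = 3.390 in.
M_n = T(d − a/2) = 144 × (12.7 − 1.695) = 1584.7 kip·in = 1584.7/12 = 132.06 kip·ft.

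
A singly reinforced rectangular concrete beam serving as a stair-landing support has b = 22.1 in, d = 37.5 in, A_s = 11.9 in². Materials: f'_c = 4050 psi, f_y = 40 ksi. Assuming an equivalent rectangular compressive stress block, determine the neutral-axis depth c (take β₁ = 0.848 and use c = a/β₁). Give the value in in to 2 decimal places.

c ≈ 7.38 in

T = A_s f_y = 11.9 × 40 = 476 kips.
a = T/(0.85 f'_c b) = 476/(0.85 × 4.05 × 22.1) = 6.2566 in.
With β₁ = 0.848, c = a/β₁ = 6.2566/0.848 = 7.38 in.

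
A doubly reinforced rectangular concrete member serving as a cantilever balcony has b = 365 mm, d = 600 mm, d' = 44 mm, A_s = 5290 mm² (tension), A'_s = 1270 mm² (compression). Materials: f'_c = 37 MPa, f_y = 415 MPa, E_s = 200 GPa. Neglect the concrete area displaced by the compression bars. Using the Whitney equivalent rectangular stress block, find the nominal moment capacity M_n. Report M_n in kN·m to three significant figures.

M_n ≈ 1170 kN·m

Assume both tension and compression steel yield.
Net tension couple steel: A_s − A'_s = 4020 mm².
a = (A_s − A'_s) f_y / (0.85 f'_c b) = 1668300/(0.85 × 37 × 365) = 145.33 mm.
c = a/β₁ = 145.33/0.786 = 184.90 mm; ε'_s = 0.003(c − d')/c = 0.0023 ≥ f_y/E_s = 0.0021, so compression steel does yield.
M_n = (A_s − A'_s) f_y (d − a/2) + A'_s f_y (d − d') = [1668300 × (600 − 72.665) + 527050 × (600 − 44)] × 10⁻⁶ = 879.75 + 293.04 = 1172.79 kN·m.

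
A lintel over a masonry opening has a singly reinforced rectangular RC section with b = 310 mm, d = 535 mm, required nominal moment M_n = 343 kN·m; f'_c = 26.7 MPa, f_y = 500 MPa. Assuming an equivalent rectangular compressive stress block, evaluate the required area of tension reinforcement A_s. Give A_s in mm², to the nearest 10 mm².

With M_n = 0.85 f'_c a b (d − a/2), solve the quadratic for a:
a = d − √(d² − 2M_n/(0.85 f'_c b)) = 535 − √(535² − 2 × 343×10⁶/(0.85 × 26.7 × 310)) = 100.58 mm.
A_s = 0.85 f'_c a b / f_y = 0.85 × 26.7 × 100.58 × 310 / 500 = 1415.3 mm².

A_s ≈ 1420 mm²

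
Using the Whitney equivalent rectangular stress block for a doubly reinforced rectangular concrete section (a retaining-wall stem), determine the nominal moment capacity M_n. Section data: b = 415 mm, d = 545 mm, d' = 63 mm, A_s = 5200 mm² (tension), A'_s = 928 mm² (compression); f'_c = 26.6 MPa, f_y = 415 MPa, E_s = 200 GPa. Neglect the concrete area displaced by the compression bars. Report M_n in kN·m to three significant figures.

M_n ≈ 984 kN·m

Assume both tension and compression steel yield.
Net tension couple steel: A_s − A'_s = 4272 mm².
a = (A_s − A'_s) f_y / (0.85 f'_c b) = 1772880/(0.85 × 26.6 × 415) = 188.94 mm.
c = a/β₁ = 188.94/0.85 = 222.28 mm; ε'_s = 0.003(c − d')/c = 0.0021 ≥ f_y/E_s = 0.0021, so compression steel does yield.
M_n = (A_s − A'_s) f_y (d − a/2) + A'_s f_y (d − d') = [1772880 × (545 − 94.47) + 385120 × (545 − 63)] × 10⁻⁶ = 798.74 + 185.63 = 984.37 kN·m.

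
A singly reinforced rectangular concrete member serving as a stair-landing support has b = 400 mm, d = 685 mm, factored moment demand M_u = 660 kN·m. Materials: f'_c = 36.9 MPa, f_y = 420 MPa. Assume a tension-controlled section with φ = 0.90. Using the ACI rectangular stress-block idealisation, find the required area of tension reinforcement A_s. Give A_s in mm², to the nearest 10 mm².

A_s ≈ 2730 mm²

M_n = M_u/φ = 660/0.90 = 733.333 kN·m.
With M_n = 0.85 f'_c a b (d − a/2), solve the quadratic for a:
a = d − √(d² − 2M_n/(0.85 f'_c b)) = 685 − √(685² − 2 × 733.333×10⁶/(0.85 × 36.9 × 400)) = 91.43 mm.
A_s = 0.85 f'_c a b / f_y = 0.85 × 36.9 × 91.43 × 400 / 420 = 2731.1 mm².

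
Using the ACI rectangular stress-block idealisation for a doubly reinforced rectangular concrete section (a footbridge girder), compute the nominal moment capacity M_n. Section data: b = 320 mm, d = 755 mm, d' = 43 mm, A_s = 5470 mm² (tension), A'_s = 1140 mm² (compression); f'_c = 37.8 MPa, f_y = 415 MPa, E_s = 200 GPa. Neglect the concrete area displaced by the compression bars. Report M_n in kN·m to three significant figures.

M_n ≈ 1540 kN·m

Assume both tension and compression steel yield.
Net tension couple steel: A_s − A'_s = 4330 mm².
a = (A_s − A'_s) f_y / (0.85 f'_c b) = 1796950/(0.85 × 37.8 × 320) = 174.77 mm.
c = a/β₁ = 174.77/0.78 = 224.06 mm; ε'_s = 0.003(c − d')/c = 0.0024 ≥ f_y/E_s = 0.0021, so compression steel does yield.
M_n = (A_s − A'_s) f_y (d − a/2) + A'_s f_y (d − d') = [1796950 × (755 − 87.385) + 473100 × (755 − 43)] × 10⁻⁶ = 1199.67 + 336.85 = 1536.52 kN·m.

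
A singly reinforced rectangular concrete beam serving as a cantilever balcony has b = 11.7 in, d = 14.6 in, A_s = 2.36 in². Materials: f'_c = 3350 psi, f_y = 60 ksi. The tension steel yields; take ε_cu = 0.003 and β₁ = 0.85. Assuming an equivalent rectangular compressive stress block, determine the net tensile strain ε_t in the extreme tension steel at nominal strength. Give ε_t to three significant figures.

a = A_s f_y/(0.85 f'_c b) = 4.250 in.
β₁ = 0.85, so c = a/β₁ = 4.250/0.85 = 5.000 in.
From the linear strain diagram with ε_cu = 0.003: ε_t = 0.003 (d − c)/c = 0.003 × (14.6 − 5.000)/5.000 = 0.00576.
Since ε_t ≥ 0.005, the section is tension-controlled.

ε_t ≈ 0.00576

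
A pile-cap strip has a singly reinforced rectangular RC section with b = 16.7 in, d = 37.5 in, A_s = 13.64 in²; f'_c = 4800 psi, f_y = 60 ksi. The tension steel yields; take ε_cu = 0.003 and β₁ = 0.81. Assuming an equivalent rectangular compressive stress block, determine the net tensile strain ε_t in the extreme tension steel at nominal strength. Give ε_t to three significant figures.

ε_t ≈ 0.00459

a = A_s f_y/(0.85 f'_c b) = 12.011 in.
β₁ = 0.81, so c = a/β₁ = 12.011/0.81 = 14.828 in.
From the linear strain diagram with ε_cu = 0.003: ε_t = 0.003 (d − c)/c = 0.003 × (37.5 − 14.828)/14.828 = 0.00459.
ε_t is between 0.004 and 0.005 — transition zone.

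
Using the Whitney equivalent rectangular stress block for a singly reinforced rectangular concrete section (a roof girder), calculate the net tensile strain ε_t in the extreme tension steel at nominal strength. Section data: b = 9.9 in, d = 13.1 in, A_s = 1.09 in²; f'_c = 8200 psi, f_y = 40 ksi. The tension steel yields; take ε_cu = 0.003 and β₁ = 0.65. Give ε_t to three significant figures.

a = A_s f_y/(0.85 f'_c b) = 0.632 in.
β₁ = 0.65, so c = a/β₁ = 0.632/0.65 = 0.972 in.
From the linear strain diagram with ε_cu = 0.003: ε_t = 0.003 (d − c)/c = 0.003 × (13.1 − 0.972)/0.972 = 0.0374.
Since ε_t ≥ 0.005, the section is tension-controlled.

ε_t ≈ 0.0374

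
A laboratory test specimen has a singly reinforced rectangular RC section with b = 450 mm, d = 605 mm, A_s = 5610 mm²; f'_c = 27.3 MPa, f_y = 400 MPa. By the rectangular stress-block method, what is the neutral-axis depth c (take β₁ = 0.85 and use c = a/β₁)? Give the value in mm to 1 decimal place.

T = A_s f_y = 5610 × 400 = 2244000 N = 2244 kN.
Setting C = 0.85 f'_c a b equal to T: a = 2244000/(0.85 × 27.3 × 450) = 214.896 mm.
With β₁ = 0.85, c = a/β₁ = 214.896/0.85 = 252.8 mm.

c ≈ 252.8 mm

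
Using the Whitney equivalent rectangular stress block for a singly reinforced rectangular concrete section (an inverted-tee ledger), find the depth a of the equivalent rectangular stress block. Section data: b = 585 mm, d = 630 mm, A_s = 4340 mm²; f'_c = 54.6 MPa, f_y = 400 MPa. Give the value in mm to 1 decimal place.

T = A_s f_y = 4340 × 400 = 1736000 N = 1736 kN.
Setting C = 0.85 f'_c a b equal to T: a = 1736000/(0.85 × 54.6 × 585) = 63.9 mm.

a ≈ 63.9 mm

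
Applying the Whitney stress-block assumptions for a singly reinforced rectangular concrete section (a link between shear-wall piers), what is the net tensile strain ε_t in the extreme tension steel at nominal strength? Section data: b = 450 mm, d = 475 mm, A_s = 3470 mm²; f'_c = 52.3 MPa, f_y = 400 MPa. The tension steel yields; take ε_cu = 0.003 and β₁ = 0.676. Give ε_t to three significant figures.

ε_t ≈ 0.0109

a = A_s f_y/(0.85 f'_c b) = 69.38 mm.
β₁ = 0.676, so c = a/β₁ = 69.38/0.676 = 102.63 mm.
From the linear strain diagram with ε_cu = 0.003: ε_t = 0.003 (d − c)/c = 0.003 × (475 − 102.63)/102.63 = 0.0109.
Since ε_t ≥ 0.005, the section is tension-controlled.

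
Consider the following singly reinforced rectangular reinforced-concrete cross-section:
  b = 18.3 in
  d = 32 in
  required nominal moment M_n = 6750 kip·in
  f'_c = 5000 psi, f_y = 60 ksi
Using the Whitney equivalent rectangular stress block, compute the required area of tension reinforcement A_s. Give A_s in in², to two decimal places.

From M_n = 0.85 f'_c a b (d − a/2):
a = d − √(d² − 2M_n/(0.85 f'_c b)) = 32 − √(32² − 2 × 6750/(0.85 × 5 × 18.3)) = 2.838 in.
A_s = 0.85 f'_c a b / f_y = 0.85 × 5 × 2.838 × 18.3 / 60 = 3.679 in².

A_s ≈ 3.68 in²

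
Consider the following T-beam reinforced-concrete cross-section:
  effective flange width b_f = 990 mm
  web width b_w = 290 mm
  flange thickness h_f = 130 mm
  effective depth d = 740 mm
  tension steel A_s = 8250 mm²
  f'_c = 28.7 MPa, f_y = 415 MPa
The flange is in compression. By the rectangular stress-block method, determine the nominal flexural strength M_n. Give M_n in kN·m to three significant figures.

M_n ≈ 2290 kN·m

Tension: T = A_s f_y = 8250 × 415 = 3423750 N.
Try a within the flange: a = T/(0.85 f'_c b_f) = 3423750/(0.85 × 28.7 × 990) = 141.76 mm.
a = 141.76 > h_f = 130 mm: the block extends into the web. Split into flange-overhang and web parts.
C_f = 0.85 f'_c (b_f − b_w) h_f = 0.85 × 28.7 × (990 − 290) × 130 = 2219945 N.
Remaining web compression depth: a_w = (T − C_f)/(0.85 f'_c b_w) = (3423750 − 2219945)/(0.85 × 28.7 × 290) = 170.16 mm.
M_n = C_f(d − h_f/2) + (T − C_f)(d − a_w/2) = 2219945 × (740 − 65) + 1203805 × (740 − 85.08) = 1498.46 + 788.40 = 2286.86 × 10⁶ N·mm.
M_n = 2286.86 kN·m.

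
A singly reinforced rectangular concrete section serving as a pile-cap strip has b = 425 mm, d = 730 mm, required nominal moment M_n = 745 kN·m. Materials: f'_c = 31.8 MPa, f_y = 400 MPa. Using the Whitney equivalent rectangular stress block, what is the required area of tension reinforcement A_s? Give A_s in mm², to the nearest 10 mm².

With M_n = 0.85 f'_c a b (d − a/2), solve the quadratic for a:
a = d − √(d² − 2M_n/(0.85 f'_c b)) = 730 − √(730² − 2 × 745×10⁶/(0.85 × 31.8 × 425)) = 95.02 mm.
A_s = 0.85 f'_c a b / f_y = 0.85 × 31.8 × 95.02 × 425 / 400 = 2728.9 mm².

A_s ≈ 2730 mm²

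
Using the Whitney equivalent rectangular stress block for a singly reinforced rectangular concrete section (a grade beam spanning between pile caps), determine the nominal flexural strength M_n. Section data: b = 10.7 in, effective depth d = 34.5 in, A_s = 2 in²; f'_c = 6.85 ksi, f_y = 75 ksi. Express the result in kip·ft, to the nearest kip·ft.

M_n ≈ 416 kip·ft

T = A_s f_y = 2 × 75 = 150 kips.
a = T/(0.85 f'_c b) = 150/(0.85 × 6.85 × 10.7) = 2.408 in.
M_n = T(d − a/2) = 150 × (34.5 − 1.204) = 4994.4 kip·in = 4994.4/12 = 416.20 kip·ft.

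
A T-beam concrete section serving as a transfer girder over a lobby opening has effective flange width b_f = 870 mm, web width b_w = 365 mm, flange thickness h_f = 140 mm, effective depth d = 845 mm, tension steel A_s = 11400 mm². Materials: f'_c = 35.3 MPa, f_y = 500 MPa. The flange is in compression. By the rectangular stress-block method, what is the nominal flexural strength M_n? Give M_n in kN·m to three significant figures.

Tension: T = A_s f_y = 11400 × 500 = 5700000 N.
Try a within the flange: a = T/(0.85 f'_c b_f) = 5700000/(0.85 × 35.3 × 870) = 218.35 mm.
a = 218.35 > h_f = 140 mm: the block extends into the web. Split into flange-overhang and web parts.
C_f = 0.85 f'_c (b_f − b_w) h_f = 0.85 × 35.3 × (870 − 365) × 140 = 2121354 N.
Remaining web compression depth: a_w = (T − C_f)/(0.85 f'_c b_w) = (5700000 − 2121354)/(0.85 × 35.3 × 365) = 326.76 mm.
M_n = C_f(d − h_f/2) + (T − C_f)(d − a_w/2) = 2121354 × (845 − 70) + 3578646 × (845 − 163.38) = 1644.05 + 2439.28 = 4083.33 × 10⁶ N·mm.
M_n = 4083.33 kN·m.

M_n ≈ 4080 kN·m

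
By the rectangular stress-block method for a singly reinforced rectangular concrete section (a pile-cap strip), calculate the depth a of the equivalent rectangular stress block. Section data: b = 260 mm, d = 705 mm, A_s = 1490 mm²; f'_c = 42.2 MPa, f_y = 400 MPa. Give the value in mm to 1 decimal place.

a ≈ 63.9 mm

T = A_s f_y = 1490 × 400 = 596000 N = 596 kN.
Setting C = 0.85 f'_c a b equal to T: a = 596000/(0.85 × 42.2 × 260) = 63.9 mm.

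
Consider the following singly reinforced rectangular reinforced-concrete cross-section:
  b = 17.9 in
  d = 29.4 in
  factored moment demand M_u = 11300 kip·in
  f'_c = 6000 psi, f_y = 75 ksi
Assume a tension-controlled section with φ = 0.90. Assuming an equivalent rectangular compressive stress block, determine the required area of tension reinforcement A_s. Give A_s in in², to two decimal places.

M_n = M_u/φ = 11300/0.90 = 12555.6 kip·in.
From M_n = 0.85 f'_c a b (d − a/2):
a = d − √(d² − 2M_n/(0.85 f'_c b)) = 29.4 − √(29.4² − 2 × 12555.6/(0.85 × 6 × 17.9)) = 5.125 in.
A_s = 0.85 f'_c a b / f_y = 0.85 × 6 × 5.125 × 17.9 / 75 = 6.238 in².

A_s ≈ 6.24 in²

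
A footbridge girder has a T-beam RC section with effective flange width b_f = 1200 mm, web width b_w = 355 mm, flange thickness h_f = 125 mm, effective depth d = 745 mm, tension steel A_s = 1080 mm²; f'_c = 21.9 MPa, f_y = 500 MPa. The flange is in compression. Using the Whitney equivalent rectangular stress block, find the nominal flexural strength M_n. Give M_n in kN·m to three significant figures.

Tension: T = A_s f_y = 1080 × 500 = 540000 N.
Try a within the flange: a = T/(0.85 f'_c b_f) = 540000/(0.85 × 21.9 × 1200) = 24.17 mm.
Since a = 24.17 ≤ h_f = 125 mm, the stress block lies entirely in the flange; analyse as a rectangular beam of width b_f.
M_n = T(d − a/2) = 540000 × (745 − 12.085) = 395.77 × 10⁶ N·mm.
M_n = 395.77 kN·m.

M_n ≈ 396 kN·m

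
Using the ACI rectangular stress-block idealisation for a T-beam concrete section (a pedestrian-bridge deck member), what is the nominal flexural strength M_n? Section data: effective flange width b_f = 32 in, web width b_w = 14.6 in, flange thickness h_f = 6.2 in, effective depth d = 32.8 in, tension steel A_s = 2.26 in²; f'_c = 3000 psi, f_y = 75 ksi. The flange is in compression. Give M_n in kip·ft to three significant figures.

Tension: T = A_s f_y = 2.26 × 75 = 169.5 kips.
Try a within the flange: a = T/(0.85 f'_c b_f) = 169.5/(0.85 × 3 × 32) = 2.077 in.
Since a = 2.077 ≤ h_f = 6.2 in, the stress block lies entirely in the flange; analyse as a rectangular beam of width b_f.
M_n = T(d − a/2) = 169.5 × (32.8 − 1.0385) = 5383.6 kip·in.
M_n = 5383.6/12 = 448.63 kip·ft.

M_n ≈ 449 kip·ft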